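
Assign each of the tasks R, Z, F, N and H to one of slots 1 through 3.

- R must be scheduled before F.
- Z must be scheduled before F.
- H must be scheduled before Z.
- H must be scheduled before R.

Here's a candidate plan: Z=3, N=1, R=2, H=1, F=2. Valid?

R must be scheduled before F — violated.
H must be scheduled before Z — holds.
Z must be scheduled before F — violated.
H must be scheduled before R — holds.

No. Z must be scheduled before F is not satisfied.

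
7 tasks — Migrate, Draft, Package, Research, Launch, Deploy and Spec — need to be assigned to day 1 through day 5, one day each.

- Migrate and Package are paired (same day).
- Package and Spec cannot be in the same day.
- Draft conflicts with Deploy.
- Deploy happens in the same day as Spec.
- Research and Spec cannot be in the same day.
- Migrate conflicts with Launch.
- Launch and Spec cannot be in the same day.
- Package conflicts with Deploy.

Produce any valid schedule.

Deploy=day 3; Research=day 1; Spec=day 3; Draft=day 1; Package=day 1; Launch=day 2; Migrate=day 1

Checking: Research(day 1) != Spec(day 3); Package(day 1) != Spec(day 3); Package(day 1) != Deploy(day 3); Launch(day 2) != Spec(day 3); Draft(day 1) != Deploy(day 3); Migrate(day 1) != Launch(day 2); Migrate = Package = day 1; Deploy = Spec = day 3.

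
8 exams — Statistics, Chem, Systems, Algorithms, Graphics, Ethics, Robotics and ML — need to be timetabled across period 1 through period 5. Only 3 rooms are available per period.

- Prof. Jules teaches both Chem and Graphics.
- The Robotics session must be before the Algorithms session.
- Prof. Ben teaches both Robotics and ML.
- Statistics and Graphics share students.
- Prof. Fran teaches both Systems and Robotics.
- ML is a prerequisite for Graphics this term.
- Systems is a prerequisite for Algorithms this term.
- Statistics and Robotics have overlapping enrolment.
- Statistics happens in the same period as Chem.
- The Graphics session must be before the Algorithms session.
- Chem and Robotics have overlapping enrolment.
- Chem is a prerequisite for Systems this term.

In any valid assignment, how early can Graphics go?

Precedence pushes Graphics to at least period 2; downstream work caps Graphics at period 4.
Graphics at period 2 is achievable: Algorithms=period 4; Chem=period 1; Robotics=period 3; Ethics=period 2; Systems=period 2; ML=period 1; Graphics=period 2; Statistics=period 1.

period 2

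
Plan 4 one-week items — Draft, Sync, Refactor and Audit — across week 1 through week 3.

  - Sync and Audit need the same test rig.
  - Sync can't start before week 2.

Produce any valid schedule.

Audit -> week 1; Sync -> week 2; Refactor -> week 1; Draft -> week 1

Checking: Sync(week 2) != Audit(week 1); Sync=week 2 in [week 2,week 3].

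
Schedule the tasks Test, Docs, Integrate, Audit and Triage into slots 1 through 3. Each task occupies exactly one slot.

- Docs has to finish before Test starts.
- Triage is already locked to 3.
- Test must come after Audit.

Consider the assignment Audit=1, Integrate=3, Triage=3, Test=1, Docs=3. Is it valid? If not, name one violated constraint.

Triage is already locked to 3 — holds.
Test must come after Audit — violated.
Docs has to finish before Test starts — violated.

Invalid. Docs has to finish before Test starts.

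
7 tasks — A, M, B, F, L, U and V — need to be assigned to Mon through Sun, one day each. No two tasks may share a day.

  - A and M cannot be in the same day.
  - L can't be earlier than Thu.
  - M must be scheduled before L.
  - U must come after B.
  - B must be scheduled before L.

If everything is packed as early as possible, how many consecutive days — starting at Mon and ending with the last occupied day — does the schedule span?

7 days

The precedence chain requires at least 2 distinct days.
With at most 1 per day and 7 tasks, at least 7 days are needed.
L can't be placed before Thu — that is day 4 counting from Mon — so the schedule must run through at least 4 days.
7 works (last occupied day: Sun): for example U=Wed, A=Fri, V=Sun, L=Thu, M=Tue, F=Sat, B=Mon.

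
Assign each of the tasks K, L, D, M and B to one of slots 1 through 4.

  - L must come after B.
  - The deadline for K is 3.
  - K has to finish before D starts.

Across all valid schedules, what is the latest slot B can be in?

Downstream work caps B at 3.
B at 3 is achievable: K -> 1; D -> 2; M -> 1; L -> 4; B -> 3.

3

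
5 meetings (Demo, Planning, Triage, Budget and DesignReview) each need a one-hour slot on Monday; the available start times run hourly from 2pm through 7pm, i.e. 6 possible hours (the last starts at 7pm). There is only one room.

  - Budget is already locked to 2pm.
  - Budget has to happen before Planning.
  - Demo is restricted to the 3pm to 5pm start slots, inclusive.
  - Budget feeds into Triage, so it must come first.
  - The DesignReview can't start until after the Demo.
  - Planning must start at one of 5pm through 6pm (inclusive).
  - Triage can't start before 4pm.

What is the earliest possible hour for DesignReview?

4pm

Precedence pushes DesignReview to at least 4pm.
DesignReview at 4pm is achievable: Budget -> 2pm, Planning -> 5pm, Triage -> 6pm, DesignReview -> 4pm, Demo -> 3pm.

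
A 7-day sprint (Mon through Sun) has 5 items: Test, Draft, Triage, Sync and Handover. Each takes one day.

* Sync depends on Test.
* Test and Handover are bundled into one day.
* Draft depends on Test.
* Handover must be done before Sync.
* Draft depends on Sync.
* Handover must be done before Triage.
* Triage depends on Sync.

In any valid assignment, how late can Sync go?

Precedence pushes Sync to at least Tue; downstream work caps Sync at Sat.
Sync at Sat is achievable: Draft -> Sun; Sync -> Sat; Test -> Mon; Handover -> Mon; Triage -> Sun.

Sat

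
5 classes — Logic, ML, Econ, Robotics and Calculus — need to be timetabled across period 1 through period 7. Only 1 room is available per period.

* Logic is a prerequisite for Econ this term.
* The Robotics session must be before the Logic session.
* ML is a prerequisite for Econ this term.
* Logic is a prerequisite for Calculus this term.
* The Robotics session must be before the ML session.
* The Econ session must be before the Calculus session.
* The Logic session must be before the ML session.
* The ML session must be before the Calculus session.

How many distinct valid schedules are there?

21

Splitting on Logic: it can be period 2 (10), period 3 (8), period 4 (3). Listing each branch's schedules as (ML, Econ, Robotics, Calculus) by period number:
Logic=period 2: (3,4,1,5) (3,4,1,6) (3,4,1,7) (3,5,1,6) (3,5,1,7) (3,6,1,7) (4,5,1,6) (4,5,1,7) (4,6,1,7) (5,6,1,7) — 10.
Logic=period 3: (4,5,1,6) (4,5,1,7) (4,5,2,6) (4,5,2,7) (4,6,1,7) (4,6,2,7) (5,6,1,7) (5,6,2,7) — 8.
Logic=period 4: (5,6,1,7) (5,6,2,7) (5,6,3,7) — 3.
Summing: 10 + 8 + 3 = 21.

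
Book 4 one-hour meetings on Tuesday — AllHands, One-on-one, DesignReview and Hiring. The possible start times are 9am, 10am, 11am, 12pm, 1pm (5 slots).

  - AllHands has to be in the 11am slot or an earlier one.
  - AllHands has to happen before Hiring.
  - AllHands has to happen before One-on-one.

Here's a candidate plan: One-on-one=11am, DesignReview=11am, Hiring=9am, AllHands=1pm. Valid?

No. AllHands has to happen before Hiring is not satisfied.

AllHands has to be in the 11am slot or an earlier one — violated.
AllHands has to happen before One-on-one — violated.
AllHands has to happen before Hiring — violated.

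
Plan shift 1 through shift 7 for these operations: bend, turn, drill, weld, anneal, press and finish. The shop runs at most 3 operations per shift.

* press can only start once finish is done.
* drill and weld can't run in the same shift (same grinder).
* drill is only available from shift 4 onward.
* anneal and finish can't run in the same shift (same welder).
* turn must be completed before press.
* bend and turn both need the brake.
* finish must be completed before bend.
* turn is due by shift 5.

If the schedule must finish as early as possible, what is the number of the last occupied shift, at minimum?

The precedence chain requires at least 2 distinct shifts.
With at most 3 per shift and 7 operations, at least 3 shifts are needed.
drill can't be placed before shift 4, so the schedule must run through at least shift 4.
4 works (last occupied shift: shift 4): for example weld -> shift 1; anneal -> shift 2; bend -> shift 2; turn -> shift 1; press -> shift 2; finish -> shift 1; drill -> shift 4.

shift 4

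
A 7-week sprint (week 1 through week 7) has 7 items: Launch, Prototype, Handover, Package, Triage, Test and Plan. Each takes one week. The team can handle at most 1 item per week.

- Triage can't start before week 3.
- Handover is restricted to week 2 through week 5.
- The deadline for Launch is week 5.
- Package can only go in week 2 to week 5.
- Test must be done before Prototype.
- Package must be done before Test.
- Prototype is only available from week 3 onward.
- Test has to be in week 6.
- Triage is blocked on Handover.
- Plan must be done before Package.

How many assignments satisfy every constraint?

18

Splitting on Launch: it can be week 1 (6), week 2 (3), week 3 (3), week 4 (3), week 5 (3). Listing each branch's schedules as (Prototype, Handover, Package, Triage, Test, Plan) by week number:
Launch=week 1: (7,2,4,5,6,3) (7,2,5,3,6,4) (7,2,5,4,6,3) (7,3,4,5,6,2) (7,3,5,4,6,2) (7,4,3,5,6,2) — 6.
Launch=week 2: (7,3,4,5,6,1) (7,3,5,4,6,1) (7,4,3,5,6,1) — 3.
Launch=week 3: (7,2,4,5,6,1) (7,2,5,4,6,1) (7,4,2,5,6,1) — 3.
Launch=week 4: (7,2,3,5,6,1) (7,2,5,3,6,1) (7,3,2,5,6,1) — 3.
Launch=week 5: (7,2,3,4,6,1) (7,2,4,3,6,1) (7,3,2,4,6,1) — 3.
Summing: 6 + 3 + 3 + 3 + 3 = 18.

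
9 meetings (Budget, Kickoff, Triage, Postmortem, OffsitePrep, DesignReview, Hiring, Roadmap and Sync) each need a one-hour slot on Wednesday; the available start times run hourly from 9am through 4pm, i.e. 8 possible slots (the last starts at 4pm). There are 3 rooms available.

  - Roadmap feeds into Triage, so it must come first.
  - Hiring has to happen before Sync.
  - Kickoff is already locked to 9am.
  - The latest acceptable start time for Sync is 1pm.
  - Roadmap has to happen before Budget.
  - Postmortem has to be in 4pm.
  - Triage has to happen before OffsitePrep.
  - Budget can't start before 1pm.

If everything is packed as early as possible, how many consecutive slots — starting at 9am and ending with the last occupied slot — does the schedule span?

8 slots

The precedence chain requires at least 3 distinct slots.
With at most 3 per slot and 9 meetings, at least 3 slots are needed.
Postmortem can't be placed before 4pm — that is slot 8 counting from 9am — so the schedule must run through at least 8 slots.
8 works (last occupied slot: 4pm): for example Kickoff=9am; OffsitePrep=11am; Roadmap=9am; DesignReview=10am; Hiring=9am; Triage=10am; Sync=10am; Postmortem=4pm; Budget=1pm.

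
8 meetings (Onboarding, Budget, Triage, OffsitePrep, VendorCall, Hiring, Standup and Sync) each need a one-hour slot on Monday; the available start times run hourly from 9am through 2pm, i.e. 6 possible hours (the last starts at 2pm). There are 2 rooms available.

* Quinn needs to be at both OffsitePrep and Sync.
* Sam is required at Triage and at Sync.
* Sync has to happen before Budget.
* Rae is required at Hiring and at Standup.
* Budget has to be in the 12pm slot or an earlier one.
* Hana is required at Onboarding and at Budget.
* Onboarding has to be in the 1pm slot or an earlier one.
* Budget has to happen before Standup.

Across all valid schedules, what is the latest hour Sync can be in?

11am

Downstream work caps Sync at 11am.
Sync at 11am is achievable: Sync=11am, OffsitePrep=10am, Triage=9am, Budget=12pm, Standup=1pm, VendorCall=10am, Hiring=11am, Onboarding=9am.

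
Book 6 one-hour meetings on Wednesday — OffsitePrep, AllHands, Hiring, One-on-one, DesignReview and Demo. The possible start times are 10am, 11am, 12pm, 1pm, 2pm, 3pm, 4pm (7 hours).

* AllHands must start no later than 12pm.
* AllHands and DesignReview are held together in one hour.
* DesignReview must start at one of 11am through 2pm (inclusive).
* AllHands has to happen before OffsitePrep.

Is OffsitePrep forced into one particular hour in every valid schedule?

OffsitePrep can be 12pm (e.g. Hiring -> 10am, Demo -> 10am, AllHands -> 11am, One-on-one -> 10am, OffsitePrep -> 12pm, DesignReview -> 11am) or 1pm (e.g. Hiring in 10am, AllHands in 11am, OffsitePrep in 1pm, Demo in 10am, DesignReview in 11am, One-on-one in 10am).

No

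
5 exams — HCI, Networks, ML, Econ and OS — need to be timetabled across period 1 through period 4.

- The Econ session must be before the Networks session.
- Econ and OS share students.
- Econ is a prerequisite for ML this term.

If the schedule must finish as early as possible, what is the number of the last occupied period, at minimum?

The precedence chain requires at least 2 distinct periods.
2 works (last occupied period: period 2): for example ML in period 2, Networks in period 2, OS in period 2, HCI in period 1, Econ in period 1.

period 2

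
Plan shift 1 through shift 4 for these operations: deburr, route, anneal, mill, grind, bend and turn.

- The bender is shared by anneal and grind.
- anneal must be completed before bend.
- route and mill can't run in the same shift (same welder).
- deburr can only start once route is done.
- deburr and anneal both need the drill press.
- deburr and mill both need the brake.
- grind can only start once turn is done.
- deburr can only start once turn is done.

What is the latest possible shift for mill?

shift 4

mill at shift 4 is achievable: deburr=shift 2; anneal=shift 1; bend=shift 2; mill=shift 4; grind=shift 2; turn=shift 1; route=shift 1.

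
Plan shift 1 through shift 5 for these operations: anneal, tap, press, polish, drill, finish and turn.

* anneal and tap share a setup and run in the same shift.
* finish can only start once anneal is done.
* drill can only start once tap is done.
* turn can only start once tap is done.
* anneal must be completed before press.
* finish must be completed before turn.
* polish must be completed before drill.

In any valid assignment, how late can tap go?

shift 3

Tap must be in the same shift as anneal, which can't be after shift 3, so tap is at most shift 3.
tap at shift 3 is achievable: anneal -> shift 3, press -> shift 4, polish -> shift 1, finish -> shift 4, tap -> shift 3, drill -> shift 4, turn -> shift 5.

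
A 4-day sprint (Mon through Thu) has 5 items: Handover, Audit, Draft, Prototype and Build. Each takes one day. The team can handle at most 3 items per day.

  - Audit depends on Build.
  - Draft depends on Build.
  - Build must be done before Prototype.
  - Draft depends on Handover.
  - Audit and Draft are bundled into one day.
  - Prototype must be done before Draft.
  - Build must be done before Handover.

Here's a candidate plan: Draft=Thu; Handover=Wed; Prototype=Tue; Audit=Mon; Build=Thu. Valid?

Invalid. Audit depends on Build.

Build must be done before Prototype — violated.
Audit and Draft are bundled into one day — violated.
Draft depends on Build — violated.
Build must be done before Handover — violated.
Prototype must be done before Draft — holds.
Audit depends on Build — violated.
The team can handle at most 3 items per day — holds.
Draft depends on Handover — holds.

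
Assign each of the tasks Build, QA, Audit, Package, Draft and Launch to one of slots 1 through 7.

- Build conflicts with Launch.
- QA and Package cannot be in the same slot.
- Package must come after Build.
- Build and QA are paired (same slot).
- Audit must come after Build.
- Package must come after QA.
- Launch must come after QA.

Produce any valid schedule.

Launch in 2, Audit in 2, QA in 1, Draft in 1, Package in 2, Build in 1

Checking: Build(1) before Audit(2); QA(1) before Package(2); QA(1) before Launch(2); Build(1) before Package(2); Build(1) != Launch(2); QA(1) != Package(2); Build = QA = 1.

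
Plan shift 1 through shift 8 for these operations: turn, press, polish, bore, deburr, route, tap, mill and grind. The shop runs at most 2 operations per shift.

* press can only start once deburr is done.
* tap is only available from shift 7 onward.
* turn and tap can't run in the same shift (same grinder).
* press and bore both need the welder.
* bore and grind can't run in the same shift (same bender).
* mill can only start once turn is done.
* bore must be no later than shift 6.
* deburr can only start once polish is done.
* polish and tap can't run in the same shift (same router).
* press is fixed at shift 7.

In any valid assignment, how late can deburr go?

Precedence pushes deburr to at least shift 2; downstream work caps deburr at shift 6.
deburr at shift 6 is achievable: turn in shift 1; press in shift 7; tap in shift 7; deburr in shift 6; polish in shift 2; bore in shift 1; grind in shift 3; mill in shift 2; route in shift 3.

shift 6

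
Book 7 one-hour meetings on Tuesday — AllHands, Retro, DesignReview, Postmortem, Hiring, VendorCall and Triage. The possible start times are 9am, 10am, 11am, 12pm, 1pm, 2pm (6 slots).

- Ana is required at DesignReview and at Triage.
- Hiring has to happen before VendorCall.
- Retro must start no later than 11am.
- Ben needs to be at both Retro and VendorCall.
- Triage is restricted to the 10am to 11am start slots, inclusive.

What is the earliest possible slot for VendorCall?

Precedence pushes VendorCall to at least 10am.
VendorCall at 10am is achievable: Postmortem -> 9am; VendorCall -> 10am; AllHands -> 9am; Hiring -> 9am; Triage -> 10am; Retro -> 9am; DesignReview -> 9am.

10am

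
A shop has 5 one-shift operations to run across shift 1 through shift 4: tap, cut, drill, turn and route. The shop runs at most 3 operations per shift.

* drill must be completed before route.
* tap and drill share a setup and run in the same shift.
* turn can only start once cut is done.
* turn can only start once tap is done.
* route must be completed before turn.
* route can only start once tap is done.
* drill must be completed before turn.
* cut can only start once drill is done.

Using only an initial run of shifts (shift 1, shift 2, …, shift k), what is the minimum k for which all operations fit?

3 shifts

The precedence chain requires at least 3 distinct shifts.
With at most 3 per shift and 5 operations, at least 2 shifts are needed.
3 works (last occupied shift: shift 3): for example turn in shift 3, tap in shift 1, drill in shift 1, route in shift 2, cut in shift 2.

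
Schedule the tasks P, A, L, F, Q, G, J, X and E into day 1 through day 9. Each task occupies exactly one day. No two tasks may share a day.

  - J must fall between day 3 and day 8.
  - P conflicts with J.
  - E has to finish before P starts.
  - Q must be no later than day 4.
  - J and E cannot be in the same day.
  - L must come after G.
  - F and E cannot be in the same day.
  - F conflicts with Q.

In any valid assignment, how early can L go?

day 2

Precedence pushes L to at least day 2.
L at day 2 is achievable: F in day 8, P in day 6, E in day 5, G in day 1, A in day 7, L in day 2, J in day 4, X in day 9, Q in day 3.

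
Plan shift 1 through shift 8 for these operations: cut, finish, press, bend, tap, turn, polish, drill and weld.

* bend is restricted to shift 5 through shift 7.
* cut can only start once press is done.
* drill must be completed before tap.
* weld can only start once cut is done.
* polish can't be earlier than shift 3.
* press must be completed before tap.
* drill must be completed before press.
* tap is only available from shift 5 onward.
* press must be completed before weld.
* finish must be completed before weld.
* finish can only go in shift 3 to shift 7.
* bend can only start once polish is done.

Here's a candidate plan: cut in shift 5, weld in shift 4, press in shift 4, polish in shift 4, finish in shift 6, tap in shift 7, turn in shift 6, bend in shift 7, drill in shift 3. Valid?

bend is restricted to shift 5 through shift 7 — holds.
finish can only go in shift 3 to shift 7 — holds.
press must be completed before weld — violated.
polish can't be earlier than shift 3 — holds.
drill must be completed before press — holds.
weld can only start once cut is done — violated.
press must be completed before tap — holds.
drill must be completed before tap — holds.
finish must be completed before weld — violated.
tap is only available from shift 5 onward — holds.
cut can only start once press is done — holds.
bend can only start once polish is done — holds.

Invalid. finish must be completed before weld.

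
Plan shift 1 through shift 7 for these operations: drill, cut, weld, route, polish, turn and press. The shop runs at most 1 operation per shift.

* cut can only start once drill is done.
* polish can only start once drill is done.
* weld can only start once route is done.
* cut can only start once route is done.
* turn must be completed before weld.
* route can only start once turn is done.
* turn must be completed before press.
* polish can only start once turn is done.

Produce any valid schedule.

route in shift 2, press in shift 7, turn in shift 1, cut in shift 4, weld in shift 5, drill in shift 3, polish in shift 6

Checking: route(shift 2) before cut(shift 4); route(shift 2) before weld(shift 5); turn(shift 1) before route(shift 2); turn(shift 1) before polish(shift 6); drill(shift 3) before polish(shift 6); turn(shift 1) before weld(shift 5); turn(shift 1) before press(shift 7); drill(shift 3) before cut(shift 4); max 1 per shift (cap 1).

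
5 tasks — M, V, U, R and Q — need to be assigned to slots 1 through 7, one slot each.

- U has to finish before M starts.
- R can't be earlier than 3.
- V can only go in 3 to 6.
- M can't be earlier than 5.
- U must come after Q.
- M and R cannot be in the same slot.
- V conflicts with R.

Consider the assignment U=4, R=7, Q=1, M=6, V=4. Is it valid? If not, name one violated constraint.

M can't be earlier than 5 — holds.
R can't be earlier than 3 — holds.
M and R cannot be in the same slot — holds.
U must come after Q — holds.
V can only go in 3 to 6 — holds.
V conflicts with R — holds.
U has to finish before M starts — holds.

Valid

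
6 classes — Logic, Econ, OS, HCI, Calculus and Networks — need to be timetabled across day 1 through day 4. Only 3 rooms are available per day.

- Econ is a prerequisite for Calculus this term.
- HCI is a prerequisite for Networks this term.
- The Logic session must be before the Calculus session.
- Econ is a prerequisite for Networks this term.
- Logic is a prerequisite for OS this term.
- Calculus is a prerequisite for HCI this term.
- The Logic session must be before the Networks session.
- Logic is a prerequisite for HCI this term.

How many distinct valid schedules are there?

3

Enumerating: Networks in day 4, HCI in day 3, Calculus in day 2, Econ in day 1, Logic in day 1, OS in day 2 | Calculus=day 2, Logic=day 1, Econ=day 1, OS=day 3, HCI=day 3, Networks=day 4 | HCI=day 3; Econ=day 1; Networks=day 4; OS=day 4; Logic=day 1; Calculus=day 2.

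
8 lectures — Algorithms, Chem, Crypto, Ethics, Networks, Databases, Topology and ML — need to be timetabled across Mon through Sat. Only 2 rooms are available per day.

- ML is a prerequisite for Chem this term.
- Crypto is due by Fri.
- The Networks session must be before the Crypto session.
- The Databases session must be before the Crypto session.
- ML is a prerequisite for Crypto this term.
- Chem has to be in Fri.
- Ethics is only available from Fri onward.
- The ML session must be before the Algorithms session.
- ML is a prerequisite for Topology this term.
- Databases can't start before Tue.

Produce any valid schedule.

Topology=Wed; Databases=Tue; Networks=Mon; ML=Mon; Chem=Fri; Algorithms=Tue; Ethics=Fri; Crypto=Wed

Checking: ML(Mon) before Algorithms(Tue); ML(Mon) before Crypto(Wed); ML(Mon) before Topology(Wed); Networks(Mon) before Crypto(Wed); Databases(Tue) before Crypto(Wed); ML(Mon) before Chem(Fri); Ethics=Fri in [Fri,Sat]; Databases=Tue in [Tue,Sat]; Chem=Fri in [Fri,Fri]; Crypto=Wed in [Mon,Fri]; max 2 per day (cap 2).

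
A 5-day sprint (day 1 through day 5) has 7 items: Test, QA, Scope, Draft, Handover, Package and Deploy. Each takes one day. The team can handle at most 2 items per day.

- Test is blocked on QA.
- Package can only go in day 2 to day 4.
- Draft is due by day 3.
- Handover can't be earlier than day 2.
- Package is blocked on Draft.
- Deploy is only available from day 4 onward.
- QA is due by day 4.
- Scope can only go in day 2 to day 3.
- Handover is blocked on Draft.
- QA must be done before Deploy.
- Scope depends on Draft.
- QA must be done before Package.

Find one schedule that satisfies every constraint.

Draft in day 1; Test in day 3; Package in day 2; Deploy in day 4; Handover in day 3; Scope in day 2; QA in day 1

Checking: QA(day 1) before Package(day 2); QA(day 1) before Deploy(day 4); QA(day 1) before Test(day 3); Draft(day 1) before Scope(day 2); Draft(day 1) before Handover(day 3); Draft(day 1) before Package(day 2); Scope=day 2 in [day 2,day 3]; Draft=day 1 in [day 1,day 3]; QA=day 1 in [day 1,day 4]; Package=day 2 in [day 2,day 4]; Handover=day 3 in [day 2,day 5]; Deploy=day 4 in [day 4,day 5]; max 2 per day (cap 2).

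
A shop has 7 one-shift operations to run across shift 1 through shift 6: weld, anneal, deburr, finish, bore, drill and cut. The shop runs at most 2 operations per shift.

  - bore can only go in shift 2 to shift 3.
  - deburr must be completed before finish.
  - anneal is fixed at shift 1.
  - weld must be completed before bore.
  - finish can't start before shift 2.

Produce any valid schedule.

drill=shift 3; weld=shift 1; bore=shift 2; finish=shift 3; deburr=shift 2; cut=shift 4; anneal=shift 1

Checking: deburr(shift 2) before finish(shift 3); weld(shift 1) before bore(shift 2); bore=shift 2 in [shift 2,shift 3]; anneal=shift 1 in [shift 1,shift 1]; finish=shift 3 in [shift 2,shift 6]; max 2 per shift (cap 2).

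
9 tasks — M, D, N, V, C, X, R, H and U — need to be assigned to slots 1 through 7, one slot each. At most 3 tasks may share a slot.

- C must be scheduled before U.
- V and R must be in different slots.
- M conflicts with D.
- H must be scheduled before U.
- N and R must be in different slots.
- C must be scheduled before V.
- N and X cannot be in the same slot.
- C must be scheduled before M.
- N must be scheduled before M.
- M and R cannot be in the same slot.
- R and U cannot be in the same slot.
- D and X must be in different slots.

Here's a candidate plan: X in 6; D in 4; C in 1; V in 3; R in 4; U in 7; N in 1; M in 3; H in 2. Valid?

N must be scheduled before M — holds.
C must be scheduled before M — holds.
M and R cannot be in the same slot — holds.
M conflicts with D — holds.
C must be scheduled before U — holds.
D and X must be in different slots — holds.
At most 3 tasks may share a slot — holds.
N and R must be in different slots — holds.
V and R must be in different slots — holds.
R and U cannot be in the same slot — holds.
N and X cannot be in the same slot — holds.
C must be scheduled before V — holds.
H must be scheduled before U — holds.

Yes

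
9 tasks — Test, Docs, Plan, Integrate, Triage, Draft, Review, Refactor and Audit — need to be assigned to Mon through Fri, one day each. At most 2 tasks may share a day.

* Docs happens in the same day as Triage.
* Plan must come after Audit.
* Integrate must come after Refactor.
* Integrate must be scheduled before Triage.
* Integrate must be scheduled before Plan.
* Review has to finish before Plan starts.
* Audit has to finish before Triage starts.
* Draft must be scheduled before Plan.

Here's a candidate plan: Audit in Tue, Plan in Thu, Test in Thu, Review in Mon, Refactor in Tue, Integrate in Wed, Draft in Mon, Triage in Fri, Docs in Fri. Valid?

Valid

Integrate must be scheduled before Plan — holds.
Integrate must be scheduled before Triage — holds.
Plan must come after Audit — holds.
Draft must be scheduled before Plan — holds.
Integrate must come after Refactor — holds.
Review has to finish before Plan starts — holds.
Docs happens in the same day as Triage — holds.
At most 2 tasks may share a day — holds.
Audit has to finish before Triage starts — holds.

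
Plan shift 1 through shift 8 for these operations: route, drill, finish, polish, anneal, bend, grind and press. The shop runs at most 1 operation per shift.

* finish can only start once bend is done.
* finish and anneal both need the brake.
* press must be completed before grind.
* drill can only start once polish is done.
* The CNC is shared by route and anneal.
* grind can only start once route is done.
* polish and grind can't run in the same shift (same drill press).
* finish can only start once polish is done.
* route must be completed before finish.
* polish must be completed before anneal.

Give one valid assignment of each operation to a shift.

bend -> shift 3; anneal -> shift 8; polish -> shift 1; route -> shift 2; grind -> shift 6; press -> shift 5; finish -> shift 4; drill -> shift 7

Checking: polish(shift 1) before drill(shift 7); polish(shift 1) before anneal(shift 8); polish(shift 1) before finish(shift 4); route(shift 2) before finish(shift 4); bend(shift 3) before finish(shift 4); route(shift 2) before grind(shift 6); press(shift 5) before grind(shift 6); route(shift 2) != anneal(shift 8); finish(shift 4) != anneal(shift 8); polish(shift 1) != grind(shift 6); max 1 per shift (cap 1).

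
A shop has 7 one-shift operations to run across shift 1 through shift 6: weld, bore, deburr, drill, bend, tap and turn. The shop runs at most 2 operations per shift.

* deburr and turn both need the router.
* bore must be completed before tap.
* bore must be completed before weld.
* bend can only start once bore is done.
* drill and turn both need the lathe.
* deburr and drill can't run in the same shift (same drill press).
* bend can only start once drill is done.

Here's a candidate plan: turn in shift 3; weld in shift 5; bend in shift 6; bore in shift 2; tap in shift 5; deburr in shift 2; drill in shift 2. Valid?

drill and turn both need the lathe — holds.
bend can only start once bore is done — holds.
The shop runs at most 2 operations per shift — violated.
deburr and drill can't run in the same shift (same drill press) — violated.
bore must be completed before weld — holds.
bend can only start once drill is done — holds.
deburr and turn both need the router — holds.
bore must be completed before tap — holds.

No. deburr and drill can't run in the same shift (same drill press) is not satisfied.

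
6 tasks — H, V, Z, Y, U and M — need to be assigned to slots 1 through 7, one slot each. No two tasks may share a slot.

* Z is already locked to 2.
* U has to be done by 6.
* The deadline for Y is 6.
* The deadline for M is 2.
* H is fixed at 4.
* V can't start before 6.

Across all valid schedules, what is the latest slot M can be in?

1

M's own window allows nothing later than 2.
M at 1 is achievable: M in 1; V in 6; Y in 3; U in 5; H in 4; Z in 2.
Nothing later works — the capacity limit rule out every slot after 1.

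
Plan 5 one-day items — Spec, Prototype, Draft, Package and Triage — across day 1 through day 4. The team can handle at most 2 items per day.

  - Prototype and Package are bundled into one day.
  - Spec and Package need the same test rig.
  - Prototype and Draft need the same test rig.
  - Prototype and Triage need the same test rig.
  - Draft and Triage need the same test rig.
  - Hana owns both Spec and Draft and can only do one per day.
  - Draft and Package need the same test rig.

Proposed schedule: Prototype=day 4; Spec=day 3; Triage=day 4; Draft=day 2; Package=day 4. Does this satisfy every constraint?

Spec and Package need the same test rig — holds.
Draft and Triage need the same test rig — holds.
Draft and Package need the same test rig — holds.
Prototype and Package are bundled into one day — holds.
Hana owns both Spec and Draft and can only do one per day — holds.
The team can handle at most 2 items per day — violated.
Prototype and Triage need the same test rig — violated.
Prototype and Draft need the same test rig — holds.

No — it violates: Prototype and Triage need the same test rig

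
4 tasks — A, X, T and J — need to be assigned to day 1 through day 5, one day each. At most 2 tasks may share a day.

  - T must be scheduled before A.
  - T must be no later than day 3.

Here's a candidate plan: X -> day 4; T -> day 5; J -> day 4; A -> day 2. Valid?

No — it violates: T must be no later than day 3

T must be scheduled before A — violated.
T must be no later than day 3 — violated.
At most 2 tasks may share a day — holds.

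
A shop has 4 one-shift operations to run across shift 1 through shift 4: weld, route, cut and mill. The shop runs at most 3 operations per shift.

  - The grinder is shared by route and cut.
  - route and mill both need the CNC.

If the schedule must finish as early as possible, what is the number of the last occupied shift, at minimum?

shift 2

With at most 3 per shift and 4 operations, at least 2 shifts are needed.
2 works (last occupied shift: shift 2): for example weld -> shift 1, route -> shift 1, mill -> shift 2, cut -> shift 2.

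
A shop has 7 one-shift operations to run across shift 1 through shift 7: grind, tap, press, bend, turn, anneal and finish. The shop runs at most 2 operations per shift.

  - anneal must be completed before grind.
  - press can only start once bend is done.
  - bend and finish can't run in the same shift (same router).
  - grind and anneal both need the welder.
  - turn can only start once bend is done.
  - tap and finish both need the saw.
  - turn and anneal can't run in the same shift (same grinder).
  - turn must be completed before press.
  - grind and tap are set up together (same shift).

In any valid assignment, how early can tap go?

shift 2

Tap must be in the same shift as grind, which can't be before shift 2, so tap is at least shift 2.
tap at shift 2 is achievable: tap in shift 2, finish in shift 3, anneal in shift 1, press in shift 4, turn in shift 3, bend in shift 1, grind in shift 2.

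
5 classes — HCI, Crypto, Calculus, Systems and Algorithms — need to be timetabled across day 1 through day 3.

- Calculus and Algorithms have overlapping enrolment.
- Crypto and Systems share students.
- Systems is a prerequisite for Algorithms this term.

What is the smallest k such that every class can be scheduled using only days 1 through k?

2 days

The precedence chain requires at least 2 distinct days.
2 works (last occupied day: day 2): for example Calculus -> day 1, HCI -> day 1, Algorithms -> day 2, Systems -> day 1, Crypto -> day 2.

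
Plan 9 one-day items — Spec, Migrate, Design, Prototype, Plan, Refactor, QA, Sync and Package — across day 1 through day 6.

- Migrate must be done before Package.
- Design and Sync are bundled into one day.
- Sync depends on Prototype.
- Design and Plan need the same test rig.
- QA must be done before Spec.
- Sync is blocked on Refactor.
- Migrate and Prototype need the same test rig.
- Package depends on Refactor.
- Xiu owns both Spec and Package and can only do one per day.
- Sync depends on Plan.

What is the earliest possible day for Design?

day 2

Design must be in the same day as Sync, which can't be before day 2, so Design is at least day 2.
Design at day 2 is achievable: QA in day 1, Prototype in day 1, Plan in day 1, Refactor in day 1, Sync in day 2, Spec in day 2, Design in day 2, Migrate in day 2, Package in day 3.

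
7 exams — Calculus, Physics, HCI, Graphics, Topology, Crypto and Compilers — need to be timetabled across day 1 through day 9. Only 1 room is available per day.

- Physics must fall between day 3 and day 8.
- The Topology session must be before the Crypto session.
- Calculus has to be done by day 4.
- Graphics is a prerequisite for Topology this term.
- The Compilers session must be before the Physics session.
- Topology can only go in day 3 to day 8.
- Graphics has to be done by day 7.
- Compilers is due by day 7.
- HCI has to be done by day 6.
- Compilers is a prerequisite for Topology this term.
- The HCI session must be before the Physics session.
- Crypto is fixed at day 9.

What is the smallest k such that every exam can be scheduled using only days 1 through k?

9 days

The precedence chain requires at least 3 distinct days.
With at most 1 per day and 7 exams, at least 7 days are needed.
Crypto can't be placed before day 9, so the schedule must run through at least day 9.
9 works (last occupied day: day 9): for example Graphics in day 3, HCI in day 5, Compilers in day 2, Physics in day 6, Topology in day 4, Crypto in day 9, Calculus in day 1.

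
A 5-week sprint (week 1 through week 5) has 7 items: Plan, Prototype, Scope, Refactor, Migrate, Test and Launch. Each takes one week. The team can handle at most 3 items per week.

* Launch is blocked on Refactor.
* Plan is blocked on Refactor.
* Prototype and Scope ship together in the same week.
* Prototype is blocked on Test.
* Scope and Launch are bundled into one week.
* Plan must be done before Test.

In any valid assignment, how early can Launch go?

week 4

Launch must be in the same week as Prototype, which can't be before week 4, so Launch is at least week 4.
Launch at week 4 is achievable: Migrate -> week 1; Scope -> week 4; Prototype -> week 4; Launch -> week 4; Refactor -> week 1; Plan -> week 2; Test -> week 3.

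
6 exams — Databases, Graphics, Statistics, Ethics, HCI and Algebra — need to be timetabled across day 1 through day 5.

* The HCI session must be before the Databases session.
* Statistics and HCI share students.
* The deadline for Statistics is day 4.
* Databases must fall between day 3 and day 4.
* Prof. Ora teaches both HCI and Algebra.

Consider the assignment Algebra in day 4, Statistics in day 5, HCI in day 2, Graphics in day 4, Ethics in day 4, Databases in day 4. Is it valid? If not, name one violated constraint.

Statistics and HCI share students — holds.
Databases must fall between day 3 and day 4 — holds.
The deadline for Statistics is day 4 — violated.
The HCI session must be before the Databases session — holds.
Prof. Ora teaches both HCI and Algebra — holds.

Invalid. The deadline for Statistics is day 4.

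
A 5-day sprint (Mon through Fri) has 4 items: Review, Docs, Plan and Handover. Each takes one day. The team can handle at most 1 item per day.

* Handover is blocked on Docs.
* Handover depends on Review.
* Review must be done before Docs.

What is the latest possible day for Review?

Downstream work caps Review at Wed.
Review at Wed is achievable: Review in Wed; Handover in Fri; Plan in Mon; Docs in Thu.

Wed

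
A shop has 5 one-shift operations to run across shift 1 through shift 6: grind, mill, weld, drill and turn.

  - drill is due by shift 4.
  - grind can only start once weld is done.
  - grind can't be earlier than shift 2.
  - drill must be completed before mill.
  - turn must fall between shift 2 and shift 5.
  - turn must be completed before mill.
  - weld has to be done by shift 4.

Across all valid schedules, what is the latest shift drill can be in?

shift 4

Drill's own window allows nothing later than shift 4.
drill at shift 4 is achievable: grind in shift 2, weld in shift 1, mill in shift 5, drill in shift 4, turn in shift 2.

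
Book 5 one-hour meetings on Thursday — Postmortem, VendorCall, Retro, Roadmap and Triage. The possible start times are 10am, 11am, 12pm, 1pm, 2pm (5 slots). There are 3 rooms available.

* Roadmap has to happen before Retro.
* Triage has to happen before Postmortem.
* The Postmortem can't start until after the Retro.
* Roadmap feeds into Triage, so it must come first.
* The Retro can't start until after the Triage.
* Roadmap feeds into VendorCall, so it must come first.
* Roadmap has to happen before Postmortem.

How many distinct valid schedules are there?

19

Splitting on Postmortem: it can be 1pm (4), 2pm (15). Listing each branch's schedules as (VendorCall, Retro, Roadmap, Triage):
Postmortem=1pm: (11am,12pm,10am,11am) (12pm,12pm,10am,11am) (1pm,12pm,10am,11am) (2pm,12pm,10am,11am) — 4.
Postmortem=2pm: (11am,12pm,10am,11am) (11am,1pm,10am,11am) (11am,1pm,10am,12pm) (12pm,12pm,10am,11am) (12pm,1pm,10am,11am) (12pm,1pm,10am,12pm) (12pm,1pm,11am,12pm) (1pm,12pm,10am,11am) (1pm,1pm,10am,11am) (1pm,1pm,10am,12pm) (1pm,1pm,11am,12pm) (2pm,12pm,10am,11am) (2pm,1pm,10am,11am) (2pm,1pm,10am,12pm) (2pm,1pm,11am,12pm) — 15.
Summing: 4 + 15 = 19.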